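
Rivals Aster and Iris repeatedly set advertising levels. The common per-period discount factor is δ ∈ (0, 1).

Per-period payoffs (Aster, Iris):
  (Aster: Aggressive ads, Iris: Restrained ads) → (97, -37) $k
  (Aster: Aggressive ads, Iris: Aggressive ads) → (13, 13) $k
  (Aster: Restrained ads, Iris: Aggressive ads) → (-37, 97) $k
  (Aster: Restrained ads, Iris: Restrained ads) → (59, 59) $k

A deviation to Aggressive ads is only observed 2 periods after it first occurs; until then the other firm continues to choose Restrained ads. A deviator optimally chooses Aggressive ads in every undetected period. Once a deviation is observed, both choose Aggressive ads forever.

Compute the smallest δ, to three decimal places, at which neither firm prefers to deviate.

The best deviation is to choose Aggressive ads for all 2 undetected periods, earning 97 each, then 13 forever once detected.
Deviation value: 97(1−δ^2)/(1−δ) + 13δ^2/(1−δ); cooperation value: 59/(1−δ).
IC: 59 ≥ 97(1−δ^2) + 13δ^2 = 97 − 84δ^2.
So δ^2 ≥ 38/84 = 19/42, giving δ ≥ (19/42)^(1/2) ≈ 0.673.

0.673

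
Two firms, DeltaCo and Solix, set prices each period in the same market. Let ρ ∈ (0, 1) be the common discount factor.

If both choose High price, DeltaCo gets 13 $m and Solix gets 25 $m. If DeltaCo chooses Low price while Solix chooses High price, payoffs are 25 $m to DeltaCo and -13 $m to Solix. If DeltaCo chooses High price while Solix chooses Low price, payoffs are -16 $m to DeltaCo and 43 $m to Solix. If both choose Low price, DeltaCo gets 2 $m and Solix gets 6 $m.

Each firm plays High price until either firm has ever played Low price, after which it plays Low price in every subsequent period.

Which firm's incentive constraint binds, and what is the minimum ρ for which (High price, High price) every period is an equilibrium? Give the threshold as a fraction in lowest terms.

For DeltaCo: deviation gain 25−13 = 12, per-period punishment loss 13−2 = 11. IC gives ρ ≥ 12/23.
For Solix: gain 18, loss 19 per period, so ρ ≥ 18/37.
The tighter constraint is DeltaCo's, so cooperation needs ρ ≥ 12/23.

DeltaCo; ρ ≥ 12/23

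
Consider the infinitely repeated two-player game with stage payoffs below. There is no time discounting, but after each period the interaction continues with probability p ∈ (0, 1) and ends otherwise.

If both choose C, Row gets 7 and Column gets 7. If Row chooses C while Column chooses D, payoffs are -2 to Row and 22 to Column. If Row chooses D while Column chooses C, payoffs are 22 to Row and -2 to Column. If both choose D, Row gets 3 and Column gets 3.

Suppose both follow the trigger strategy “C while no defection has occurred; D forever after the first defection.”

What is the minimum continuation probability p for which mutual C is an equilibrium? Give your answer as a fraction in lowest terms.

15/19

With no time discounting, the continuation probability p plays the role of the discount factor.
Grim-trigger IC: 7/(1−p) ≥ 22 + 3p/(1−p) ⇒ p ≥ (22−7)/(22−3) = 15/19.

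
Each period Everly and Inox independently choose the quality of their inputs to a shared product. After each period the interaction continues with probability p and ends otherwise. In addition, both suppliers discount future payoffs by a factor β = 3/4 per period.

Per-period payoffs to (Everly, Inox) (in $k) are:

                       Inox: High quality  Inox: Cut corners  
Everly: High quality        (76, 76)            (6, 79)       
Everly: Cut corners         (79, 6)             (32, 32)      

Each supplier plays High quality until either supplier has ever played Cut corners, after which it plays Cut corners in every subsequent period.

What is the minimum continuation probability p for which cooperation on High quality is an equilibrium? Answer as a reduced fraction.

With continuation probability p and discount β, the effective per-period discount factor is βp.
Grim-trigger IC: βp ≥ (79−76)/(79−32) = 3/47.
So p ≥ (3/47)/(3/4) = 4/47.

4/47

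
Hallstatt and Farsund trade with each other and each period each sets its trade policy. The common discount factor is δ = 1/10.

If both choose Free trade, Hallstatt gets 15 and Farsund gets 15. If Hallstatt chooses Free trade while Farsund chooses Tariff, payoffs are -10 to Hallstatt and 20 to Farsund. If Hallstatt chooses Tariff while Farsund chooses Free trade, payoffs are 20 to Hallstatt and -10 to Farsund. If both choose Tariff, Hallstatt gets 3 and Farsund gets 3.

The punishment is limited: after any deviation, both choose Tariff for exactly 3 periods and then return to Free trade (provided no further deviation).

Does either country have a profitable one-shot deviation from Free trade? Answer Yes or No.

Yes

Comparing payoff streams over the 4 periods until play realigns: cooperate → 15(1+δ+…+δ^3); deviate → 20 + 3(δ+…+δ^3).
Cooperation is sustained iff (15−3)(δ+…+δ^3) ≥ 20−15.
δ+…+δ^3 = 1/10·(1−(1/10)^3)/(1−1/10) = 0.1110, and (20−15)/(15−3) = 0.4167.
0.1110 < 0.4167, so cooperation is not sustainable.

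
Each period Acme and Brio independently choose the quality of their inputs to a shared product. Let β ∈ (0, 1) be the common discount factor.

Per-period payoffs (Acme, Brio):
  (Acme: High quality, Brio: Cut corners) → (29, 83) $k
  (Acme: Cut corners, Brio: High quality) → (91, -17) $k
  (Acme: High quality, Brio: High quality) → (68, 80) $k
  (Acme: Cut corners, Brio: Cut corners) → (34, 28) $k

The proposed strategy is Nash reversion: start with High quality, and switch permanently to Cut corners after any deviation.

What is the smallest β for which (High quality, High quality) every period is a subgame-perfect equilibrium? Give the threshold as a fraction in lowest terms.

23/57

Acme: cooperation gives 68 each period; deviation gives 91 once then 34 forever.
  68/(1−β) ≥ 91 + 34β/(1−β) ⇒ β ≥ 23/57.
Brio: cooperation gives 80 each period; deviation gives 83 once then 28 forever.
  β ≥ 3/55.
Both must hold, so the binding constraint is Acme's: β ≥ 23/57.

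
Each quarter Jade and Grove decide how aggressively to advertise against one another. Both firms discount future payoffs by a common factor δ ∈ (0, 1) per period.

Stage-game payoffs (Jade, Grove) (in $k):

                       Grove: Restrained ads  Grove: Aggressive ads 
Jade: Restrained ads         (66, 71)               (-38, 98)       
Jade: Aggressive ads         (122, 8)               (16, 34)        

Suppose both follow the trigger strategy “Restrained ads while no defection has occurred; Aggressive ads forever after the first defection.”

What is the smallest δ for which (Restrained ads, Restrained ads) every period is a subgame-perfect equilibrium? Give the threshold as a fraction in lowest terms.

28/53

Jade: cooperation gives 66 each period; deviation gives 122 once then 16 forever.
  66/(1−δ) ≥ 122 + 16δ/(1−δ) ⇒ δ ≥ 56/106 = 28/53.
Grove: cooperation gives 71 each period; deviation gives 98 once then 34 forever.
  δ ≥ 27/64.
Both must hold, so the binding constraint is Jade's: δ ≥ 28/53.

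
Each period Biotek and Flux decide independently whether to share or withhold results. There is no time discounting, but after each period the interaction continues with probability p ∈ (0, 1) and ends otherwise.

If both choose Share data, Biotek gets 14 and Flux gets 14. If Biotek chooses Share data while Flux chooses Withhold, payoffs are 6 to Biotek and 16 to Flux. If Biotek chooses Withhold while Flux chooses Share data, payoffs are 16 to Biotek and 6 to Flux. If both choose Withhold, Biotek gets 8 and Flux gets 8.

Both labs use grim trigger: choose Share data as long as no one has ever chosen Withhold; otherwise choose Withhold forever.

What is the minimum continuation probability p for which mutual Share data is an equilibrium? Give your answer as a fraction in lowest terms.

With no time discounting, the continuation probability p plays the role of the discount factor.
Grim-trigger IC: 14/(1−p) ≥ 16 + 8p/(1−p) ⇒ p ≥ (16−14)/(16−8) = 1/4.

1/4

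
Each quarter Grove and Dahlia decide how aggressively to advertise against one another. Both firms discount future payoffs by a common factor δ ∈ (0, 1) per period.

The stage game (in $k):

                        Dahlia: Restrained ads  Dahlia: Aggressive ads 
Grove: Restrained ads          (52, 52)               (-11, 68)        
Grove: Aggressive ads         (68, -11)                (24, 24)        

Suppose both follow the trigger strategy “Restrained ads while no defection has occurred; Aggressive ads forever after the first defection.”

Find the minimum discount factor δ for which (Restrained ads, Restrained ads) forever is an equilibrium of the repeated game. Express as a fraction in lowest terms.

4/11

52/(1−δ) ≥ 68 + 24δ/(1−δ)
52 ≥ 68 − 44δ
δ ≥ 16/44 = 4/11.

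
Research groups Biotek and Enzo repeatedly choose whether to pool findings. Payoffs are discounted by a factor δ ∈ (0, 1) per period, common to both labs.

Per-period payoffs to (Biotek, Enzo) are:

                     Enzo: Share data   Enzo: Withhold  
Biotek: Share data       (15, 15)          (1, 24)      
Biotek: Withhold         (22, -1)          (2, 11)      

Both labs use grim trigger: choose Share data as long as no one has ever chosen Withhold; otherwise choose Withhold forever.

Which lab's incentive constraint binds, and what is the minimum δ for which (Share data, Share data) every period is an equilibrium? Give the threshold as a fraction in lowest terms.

Enzo; δ ≥ 9/13

Biotek: cooperation gives 15 each period; deviation gives 22 once then 2 forever.
  15/(1−δ) ≥ 22 + 2δ/(1−δ) ⇒ δ ≥ 7/20.
Enzo: cooperation gives 15 each period; deviation gives 24 once then 11 forever.
  δ ≥ 9/13.
Both must hold, so the binding constraint is Enzo's: δ ≥ 9/13.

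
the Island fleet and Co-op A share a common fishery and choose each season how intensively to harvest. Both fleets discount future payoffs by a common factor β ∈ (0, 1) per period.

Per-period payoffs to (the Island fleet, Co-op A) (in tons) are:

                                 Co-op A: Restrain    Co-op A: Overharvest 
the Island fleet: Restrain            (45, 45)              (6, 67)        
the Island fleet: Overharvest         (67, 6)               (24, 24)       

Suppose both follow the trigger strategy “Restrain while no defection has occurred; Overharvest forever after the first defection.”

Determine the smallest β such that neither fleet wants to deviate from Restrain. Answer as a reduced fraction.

Cooperation forever yields 45 each period: 45/(1−β).
Deviating yields 67 once, then 24 forever: 67 + 24β/(1−β).
No profitable deviation requires 45/(1−β) ≥ 67 + 24β/(1−β).
Multiplying by (1−β): 45 ≥ 67(1−β) + 24β = 67 − 43β.
So 43β ≥ 22, i.e. β ≥ 22/43.

22/43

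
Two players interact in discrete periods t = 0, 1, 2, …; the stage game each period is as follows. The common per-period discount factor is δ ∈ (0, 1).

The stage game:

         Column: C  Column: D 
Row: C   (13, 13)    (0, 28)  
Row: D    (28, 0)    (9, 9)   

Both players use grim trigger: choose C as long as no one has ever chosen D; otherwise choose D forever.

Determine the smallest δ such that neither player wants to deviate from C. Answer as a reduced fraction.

Under grim trigger the critical discount factor is (T−C)/(T−P) with T = 28, C = 13, P = 9.
δ* = (28−13)/(28−9) = 15/19.

15/19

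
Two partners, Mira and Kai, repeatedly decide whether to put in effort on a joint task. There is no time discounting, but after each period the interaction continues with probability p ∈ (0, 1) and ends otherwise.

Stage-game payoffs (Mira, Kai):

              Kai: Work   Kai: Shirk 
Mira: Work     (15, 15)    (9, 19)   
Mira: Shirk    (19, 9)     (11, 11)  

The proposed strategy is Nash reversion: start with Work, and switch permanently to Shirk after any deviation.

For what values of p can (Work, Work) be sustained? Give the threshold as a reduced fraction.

With no time discounting, the continuation probability p plays the role of the discount factor.
Grim-trigger IC: 15/(1−p) ≥ 19 + 11p/(1−p) ⇒ p ≥ (19−15)/(19−11) = 1/2.

1/2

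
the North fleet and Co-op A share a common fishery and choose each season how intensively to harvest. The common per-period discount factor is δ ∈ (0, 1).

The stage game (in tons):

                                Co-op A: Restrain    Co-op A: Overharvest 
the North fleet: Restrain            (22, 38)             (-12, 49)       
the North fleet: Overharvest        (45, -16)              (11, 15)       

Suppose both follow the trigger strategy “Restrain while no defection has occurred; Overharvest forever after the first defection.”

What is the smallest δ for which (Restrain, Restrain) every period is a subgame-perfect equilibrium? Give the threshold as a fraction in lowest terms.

23/34

the North fleet's threshold: (45−22)/(45−11) = 23/34.
Co-op A's threshold: (49−38)/(49−15) = 11/34.
23/34 > 11/34, so the North fleet binds and δ* = 23/34.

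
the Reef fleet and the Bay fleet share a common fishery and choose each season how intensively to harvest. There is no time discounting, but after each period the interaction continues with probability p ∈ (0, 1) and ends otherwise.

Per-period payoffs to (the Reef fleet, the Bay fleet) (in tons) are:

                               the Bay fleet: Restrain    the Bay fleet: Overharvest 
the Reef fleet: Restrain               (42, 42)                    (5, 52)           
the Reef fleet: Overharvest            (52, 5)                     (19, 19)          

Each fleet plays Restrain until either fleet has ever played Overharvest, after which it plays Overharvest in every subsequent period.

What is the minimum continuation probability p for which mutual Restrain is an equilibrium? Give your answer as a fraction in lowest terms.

10/33

Expected cooperation value is 42 + p·42 + p²·42 + … = 42/(1−p); deviation gives 52 + p·19/(1−p).
42 ≥ 52(1−p) + 19p ⇒ 33p ≥ 10 ⇒ p ≥ 10/33.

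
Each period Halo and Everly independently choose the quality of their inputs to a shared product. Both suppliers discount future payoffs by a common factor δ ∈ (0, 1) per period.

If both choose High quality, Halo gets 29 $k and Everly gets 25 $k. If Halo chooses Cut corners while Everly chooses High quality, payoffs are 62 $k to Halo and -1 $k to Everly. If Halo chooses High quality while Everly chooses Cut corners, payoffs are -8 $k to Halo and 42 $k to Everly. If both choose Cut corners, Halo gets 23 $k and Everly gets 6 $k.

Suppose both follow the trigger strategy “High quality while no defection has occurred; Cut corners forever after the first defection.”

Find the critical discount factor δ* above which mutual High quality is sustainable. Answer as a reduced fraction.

For Halo: deviation gain 62−29 = 33, per-period punishment loss 29−23 = 6. IC gives δ ≥ 33/39 = 11/13.
For Everly: gain 17, loss 19 per period, so δ ≥ 17/36.
The tighter constraint is Halo's, so cooperation needs δ ≥ 11/13.

11/13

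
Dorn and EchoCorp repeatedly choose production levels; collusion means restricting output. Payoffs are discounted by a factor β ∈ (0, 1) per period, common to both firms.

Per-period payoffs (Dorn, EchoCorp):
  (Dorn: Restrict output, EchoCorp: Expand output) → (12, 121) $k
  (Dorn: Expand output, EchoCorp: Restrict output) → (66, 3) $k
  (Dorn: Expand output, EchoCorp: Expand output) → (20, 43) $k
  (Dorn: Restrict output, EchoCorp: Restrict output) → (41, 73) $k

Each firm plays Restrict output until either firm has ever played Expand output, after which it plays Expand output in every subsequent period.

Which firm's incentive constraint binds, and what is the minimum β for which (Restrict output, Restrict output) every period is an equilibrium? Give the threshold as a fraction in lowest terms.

EchoCorp; β ≥ 8/13

For Dorn: deviation gain 66−41 = 25, per-period punishment loss 41−20 = 21. IC gives β ≥ 25/46.
For EchoCorp: gain 48, loss 30 per period, so β ≥ 48/78 = 8/13.
The tighter constraint is EchoCorp's, so cooperation needs β ≥ 8/13.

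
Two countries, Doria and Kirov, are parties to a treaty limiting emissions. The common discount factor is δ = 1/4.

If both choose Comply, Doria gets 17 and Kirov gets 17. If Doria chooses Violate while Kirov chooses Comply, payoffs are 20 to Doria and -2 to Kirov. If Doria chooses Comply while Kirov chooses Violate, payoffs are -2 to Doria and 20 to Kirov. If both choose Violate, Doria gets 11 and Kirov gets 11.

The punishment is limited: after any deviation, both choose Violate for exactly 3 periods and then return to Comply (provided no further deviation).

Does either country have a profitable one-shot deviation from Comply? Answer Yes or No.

A one-shot deviation gives 20 now, then 11 for 3 periods, then back to 17.
Gain from deviating: (20−17) today; loss: (17−11) in each of the next 3 periods.
No-deviation condition: (17−11)(δ+…+δ^3) ≥ 20−17, i.e. δ+…+δ^3 ≥ 1/2.
At δ = 1/4: δ+…+δ^3 = 0.3281 < 0.5000.
So cooperation is not sustainable.

Yes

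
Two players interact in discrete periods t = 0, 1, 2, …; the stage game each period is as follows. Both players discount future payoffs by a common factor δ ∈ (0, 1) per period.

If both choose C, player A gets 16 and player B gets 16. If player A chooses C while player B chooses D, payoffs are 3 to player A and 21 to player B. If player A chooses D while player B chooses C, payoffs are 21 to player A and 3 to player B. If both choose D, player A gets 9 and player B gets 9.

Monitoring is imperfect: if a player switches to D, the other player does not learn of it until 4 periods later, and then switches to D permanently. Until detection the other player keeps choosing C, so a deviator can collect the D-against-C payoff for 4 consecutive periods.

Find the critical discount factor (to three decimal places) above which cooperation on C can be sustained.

0.803

A deviator earns 21 for 4 periods, then 9 forever; cooperating earns 16 forever. Multiplying the IC by (1−δ):
16 ≥ 21(1−δ^4) + 9δ^4, so 12·δ^4 ≥ 5 and δ^4 ≥ 5/12.
δ ≥ (5/12)^(1/4) ≈ 0.803.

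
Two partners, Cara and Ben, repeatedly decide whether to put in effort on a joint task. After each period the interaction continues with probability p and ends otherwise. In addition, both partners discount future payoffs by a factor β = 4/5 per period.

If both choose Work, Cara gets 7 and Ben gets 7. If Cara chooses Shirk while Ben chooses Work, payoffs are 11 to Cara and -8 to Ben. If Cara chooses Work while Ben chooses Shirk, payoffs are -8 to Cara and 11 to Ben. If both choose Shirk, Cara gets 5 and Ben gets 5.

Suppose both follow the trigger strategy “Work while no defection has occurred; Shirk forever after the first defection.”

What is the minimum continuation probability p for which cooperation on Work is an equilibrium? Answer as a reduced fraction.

5/6

With continuation probability p and discount β, the effective per-period discount factor is βp.
Grim-trigger IC: βp ≥ (11−7)/(11−5) = 2/3.
So p ≥ (2/3)/(4/5) = 5/6.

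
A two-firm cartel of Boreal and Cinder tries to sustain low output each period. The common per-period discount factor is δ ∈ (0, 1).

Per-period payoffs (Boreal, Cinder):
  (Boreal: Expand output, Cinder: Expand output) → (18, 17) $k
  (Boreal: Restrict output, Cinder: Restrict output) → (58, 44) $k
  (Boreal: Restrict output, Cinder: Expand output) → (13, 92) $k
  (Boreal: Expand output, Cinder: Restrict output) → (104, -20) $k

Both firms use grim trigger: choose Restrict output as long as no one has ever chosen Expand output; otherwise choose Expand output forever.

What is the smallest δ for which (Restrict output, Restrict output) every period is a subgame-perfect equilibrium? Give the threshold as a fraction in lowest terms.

16/25

Boreal: cooperation gives 58 each period; deviation gives 104 once then 18 forever.
  58/(1−δ) ≥ 104 + 18δ/(1−δ) ⇒ δ ≥ 46/86 = 23/43.
Cinder: cooperation gives 44 each period; deviation gives 92 once then 17 forever.
  δ ≥ 48/75 = 16/25.
Both must hold, so the binding constraint is Cinder's: δ ≥ 16/25.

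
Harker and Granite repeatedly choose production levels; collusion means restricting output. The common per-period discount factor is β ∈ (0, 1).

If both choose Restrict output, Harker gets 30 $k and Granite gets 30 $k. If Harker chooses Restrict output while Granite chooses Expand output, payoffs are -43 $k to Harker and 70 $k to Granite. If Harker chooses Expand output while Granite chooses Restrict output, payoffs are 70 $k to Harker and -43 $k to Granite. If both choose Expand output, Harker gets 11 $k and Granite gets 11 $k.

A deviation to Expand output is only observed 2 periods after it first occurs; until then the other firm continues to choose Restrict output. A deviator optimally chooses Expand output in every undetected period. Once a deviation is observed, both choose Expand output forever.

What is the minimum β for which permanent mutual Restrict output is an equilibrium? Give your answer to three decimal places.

The best deviation is to choose Expand output for all 2 undetected periods, earning 70 each, then 11 forever once detected.
Deviation value: 70(1−β^2)/(1−β) + 11β^2/(1−β); cooperation value: 30/(1−β).
IC: 30 ≥ 70(1−β^2) + 11β^2 = 70 − 59β^2.
So β^2 ≥ 40/59, giving β ≥ (40/59)^(1/2) ≈ 0.823.

0.823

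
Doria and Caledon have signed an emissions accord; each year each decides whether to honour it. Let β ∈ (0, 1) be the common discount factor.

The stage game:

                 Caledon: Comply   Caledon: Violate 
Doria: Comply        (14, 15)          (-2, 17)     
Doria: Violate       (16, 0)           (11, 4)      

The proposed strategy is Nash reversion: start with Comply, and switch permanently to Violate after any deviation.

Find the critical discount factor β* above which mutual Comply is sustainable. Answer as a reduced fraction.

2/5

Doria's threshold: (16−14)/(16−11) = 2/5.
Caledon's threshold: (17−15)/(17−4) = 2/13.
2/5 > 2/13, so Doria binds and β* = 2/5.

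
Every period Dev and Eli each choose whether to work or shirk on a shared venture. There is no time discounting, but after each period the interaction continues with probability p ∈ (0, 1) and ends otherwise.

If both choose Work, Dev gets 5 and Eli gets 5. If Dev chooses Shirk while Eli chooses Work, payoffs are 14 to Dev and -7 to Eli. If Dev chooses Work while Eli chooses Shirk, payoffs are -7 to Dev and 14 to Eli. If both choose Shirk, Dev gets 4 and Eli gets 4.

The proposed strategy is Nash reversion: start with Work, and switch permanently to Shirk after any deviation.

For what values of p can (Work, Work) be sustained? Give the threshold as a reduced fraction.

9/10

With no time discounting, the continuation probability p plays the role of the discount factor.
Grim-trigger IC: 5/(1−p) ≥ 14 + 4p/(1−p) ⇒ p ≥ (14−5)/(14−4) = 9/10.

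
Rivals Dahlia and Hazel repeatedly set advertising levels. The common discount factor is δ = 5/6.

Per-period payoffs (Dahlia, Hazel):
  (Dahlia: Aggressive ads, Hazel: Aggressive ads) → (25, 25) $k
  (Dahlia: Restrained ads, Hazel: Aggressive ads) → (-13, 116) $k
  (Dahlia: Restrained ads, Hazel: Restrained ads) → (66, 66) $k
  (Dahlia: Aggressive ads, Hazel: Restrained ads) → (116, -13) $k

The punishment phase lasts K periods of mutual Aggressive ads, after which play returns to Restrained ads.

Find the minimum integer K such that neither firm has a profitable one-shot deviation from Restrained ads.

2

Need Σ_{k=1}^{K} δ^k ≥ (116−66)/(66−25) = 1.2195 at δ = 5/6.
At K = 1 the sum is 0.8333 < 1.2195; at K = 2 it is 1.5278 ≥ 1.2195.
So the minimum punishment length is K = 2.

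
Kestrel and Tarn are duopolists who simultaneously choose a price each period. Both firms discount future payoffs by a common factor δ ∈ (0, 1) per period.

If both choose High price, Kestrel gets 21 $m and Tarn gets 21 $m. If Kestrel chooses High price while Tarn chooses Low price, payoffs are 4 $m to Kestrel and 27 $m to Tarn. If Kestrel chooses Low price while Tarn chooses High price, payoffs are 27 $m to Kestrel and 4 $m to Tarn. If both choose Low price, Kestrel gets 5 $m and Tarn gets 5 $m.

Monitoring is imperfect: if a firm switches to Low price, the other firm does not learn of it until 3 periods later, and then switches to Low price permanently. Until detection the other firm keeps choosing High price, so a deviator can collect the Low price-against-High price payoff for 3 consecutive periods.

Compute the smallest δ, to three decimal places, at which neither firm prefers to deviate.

The best deviation is to choose Low price for all 3 undetected periods, earning 27 each, then 5 forever once detected.
Deviation value: 27(1−δ^3)/(1−δ) + 5δ^3/(1−δ); cooperation value: 21/(1−δ).
IC: 21 ≥ 27(1−δ^3) + 5δ^3 = 27 − 22δ^3.
So δ^3 ≥ 6/22 = 3/11, giving δ ≥ (3/11)^(1/3) ≈ 0.648.

0.648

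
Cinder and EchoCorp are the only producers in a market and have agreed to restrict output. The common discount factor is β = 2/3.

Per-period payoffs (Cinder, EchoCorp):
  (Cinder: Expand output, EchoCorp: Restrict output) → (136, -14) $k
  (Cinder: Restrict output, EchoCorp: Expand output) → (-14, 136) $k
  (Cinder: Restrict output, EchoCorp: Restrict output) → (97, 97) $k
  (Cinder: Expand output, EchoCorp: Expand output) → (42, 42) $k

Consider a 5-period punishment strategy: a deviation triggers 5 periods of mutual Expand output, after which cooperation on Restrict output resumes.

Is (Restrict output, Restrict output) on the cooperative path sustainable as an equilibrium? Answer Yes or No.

A one-shot deviation gives 136 now, then 42 for 5 periods, then back to 97.
Gain from deviating: (136−97) today; loss: (97−42) in each of the next 5 periods.
No-deviation condition: (97−42)(β+…+β^5) ≥ 136−97, i.e. β+…+β^5 ≥ 39/55.
At β = 2/3: β+…+β^5 = 1.7366 ≥ 0.7091.
So cooperation is sustainable.

Yes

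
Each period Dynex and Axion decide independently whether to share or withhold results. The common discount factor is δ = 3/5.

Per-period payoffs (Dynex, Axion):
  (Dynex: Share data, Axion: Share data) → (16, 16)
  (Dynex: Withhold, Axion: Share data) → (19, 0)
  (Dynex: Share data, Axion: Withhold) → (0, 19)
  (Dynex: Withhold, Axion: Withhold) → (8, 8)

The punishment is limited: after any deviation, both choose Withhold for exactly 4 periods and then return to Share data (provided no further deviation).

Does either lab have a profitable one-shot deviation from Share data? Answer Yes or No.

No

A one-shot deviation gives 19 now, then 8 for 4 periods, then back to 16.
Gain from deviating: (19−16) today; loss: (16−8) in each of the next 4 periods.
No-deviation condition: (16−8)(δ+…+δ^4) ≥ 19−16, i.e. δ+…+δ^4 ≥ 3/8.
At δ = 3/5: δ+…+δ^4 = 1.3056 ≥ 0.3750.
So cooperation is sustainable.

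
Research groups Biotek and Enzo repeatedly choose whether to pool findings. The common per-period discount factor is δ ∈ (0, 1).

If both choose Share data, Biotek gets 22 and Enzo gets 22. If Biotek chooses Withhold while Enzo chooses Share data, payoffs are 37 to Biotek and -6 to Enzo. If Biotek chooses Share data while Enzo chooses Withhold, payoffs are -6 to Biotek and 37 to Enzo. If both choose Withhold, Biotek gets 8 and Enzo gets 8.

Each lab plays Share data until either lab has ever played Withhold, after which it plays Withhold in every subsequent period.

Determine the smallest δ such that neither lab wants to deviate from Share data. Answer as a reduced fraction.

One-period gain from deviating is 37 − 22 = 15. The loss is 22 − 8 = 14 in every subsequent period, with present value 14·δ/(1−δ).
Deviation is unprofitable when 14·δ/(1−δ) ≥ 15, i.e. δ/(1−δ) ≥ 15/14.
Equivalently δ ≥ 15/(15+14) = 15/29.

15/29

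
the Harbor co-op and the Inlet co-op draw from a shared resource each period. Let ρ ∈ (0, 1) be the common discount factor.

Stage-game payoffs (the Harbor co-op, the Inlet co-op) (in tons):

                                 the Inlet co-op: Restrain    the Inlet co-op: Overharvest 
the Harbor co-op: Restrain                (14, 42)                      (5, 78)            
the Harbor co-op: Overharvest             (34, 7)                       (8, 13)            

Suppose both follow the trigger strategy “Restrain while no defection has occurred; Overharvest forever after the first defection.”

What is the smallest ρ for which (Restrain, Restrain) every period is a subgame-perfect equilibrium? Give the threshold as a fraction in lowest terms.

the Harbor co-op's threshold: (34−14)/(34−8) = 10/13.
the Inlet co-op's threshold: (78−42)/(78−13) = 36/65.
10/13 > 36/65, so the Harbor co-op binds and ρ* = 10/13.

10/13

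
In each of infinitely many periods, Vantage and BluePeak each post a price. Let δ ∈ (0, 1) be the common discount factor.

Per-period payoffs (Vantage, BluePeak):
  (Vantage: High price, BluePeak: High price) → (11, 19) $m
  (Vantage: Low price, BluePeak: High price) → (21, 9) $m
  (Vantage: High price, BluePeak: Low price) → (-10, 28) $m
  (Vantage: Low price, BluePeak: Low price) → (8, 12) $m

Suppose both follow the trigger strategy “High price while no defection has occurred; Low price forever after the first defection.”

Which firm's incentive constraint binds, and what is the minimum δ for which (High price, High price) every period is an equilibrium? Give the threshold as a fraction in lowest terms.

Vantage's threshold: (21−11)/(21−8) = 10/13.
BluePeak's threshold: (28−19)/(28−12) = 9/16.
10/13 > 9/16, so Vantage binds and δ* = 10/13.

Vantage; δ ≥ 10/13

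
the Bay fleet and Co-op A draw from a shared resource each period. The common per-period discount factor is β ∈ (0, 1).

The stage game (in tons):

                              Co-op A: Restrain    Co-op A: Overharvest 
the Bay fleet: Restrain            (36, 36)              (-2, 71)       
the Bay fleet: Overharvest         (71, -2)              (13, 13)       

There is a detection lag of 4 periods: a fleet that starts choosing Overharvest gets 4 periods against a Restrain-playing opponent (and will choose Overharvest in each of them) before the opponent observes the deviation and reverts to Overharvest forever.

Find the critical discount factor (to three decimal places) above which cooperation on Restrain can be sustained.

The best deviation is to choose Overharvest for all 4 undetected periods, earning 71 each, then 13 forever once detected.
Deviation value: 71(1−β^4)/(1−β) + 13β^4/(1−β); cooperation value: 36/(1−β).
IC: 36 ≥ 71(1−β^4) + 13β^4 = 71 − 58β^4.
So β^4 ≥ 35/58, giving β ≥ (35/58)^(1/4) ≈ 0.881.

0.881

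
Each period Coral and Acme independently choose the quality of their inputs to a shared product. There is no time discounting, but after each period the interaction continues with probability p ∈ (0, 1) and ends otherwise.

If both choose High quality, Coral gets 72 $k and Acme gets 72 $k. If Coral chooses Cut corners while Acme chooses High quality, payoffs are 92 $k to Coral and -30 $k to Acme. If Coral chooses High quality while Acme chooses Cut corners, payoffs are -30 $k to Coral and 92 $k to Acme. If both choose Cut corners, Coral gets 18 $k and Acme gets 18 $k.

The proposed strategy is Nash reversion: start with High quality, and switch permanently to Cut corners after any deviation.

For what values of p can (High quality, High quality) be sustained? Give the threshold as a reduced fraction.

With no time discounting, the continuation probability p plays the role of the discount factor.
Grim-trigger IC: 72/(1−p) ≥ 92 + 18p/(1−p) ⇒ p ≥ (92−72)/(92−18) = 10/37.

10/37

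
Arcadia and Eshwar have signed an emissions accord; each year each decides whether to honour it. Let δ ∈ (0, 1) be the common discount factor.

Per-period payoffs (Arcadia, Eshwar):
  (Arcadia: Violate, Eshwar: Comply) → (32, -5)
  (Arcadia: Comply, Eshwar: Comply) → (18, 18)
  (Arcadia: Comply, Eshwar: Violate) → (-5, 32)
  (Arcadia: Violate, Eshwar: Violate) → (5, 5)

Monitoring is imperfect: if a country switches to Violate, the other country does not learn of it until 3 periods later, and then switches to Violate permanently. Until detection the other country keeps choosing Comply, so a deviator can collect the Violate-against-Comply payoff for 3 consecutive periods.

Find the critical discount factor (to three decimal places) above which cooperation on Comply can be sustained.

The best deviation is to choose Violate for all 3 undetected periods, earning 32 each, then 5 forever once detected.
Deviation value: 32(1−δ^3)/(1−δ) + 5δ^3/(1−δ); cooperation value: 18/(1−δ).
IC: 18 ≥ 32(1−δ^3) + 5δ^3 = 32 − 27δ^3.
So δ^3 ≥ 14/27, giving δ ≥ (14/27)^(1/3) ≈ 0.803.

0.803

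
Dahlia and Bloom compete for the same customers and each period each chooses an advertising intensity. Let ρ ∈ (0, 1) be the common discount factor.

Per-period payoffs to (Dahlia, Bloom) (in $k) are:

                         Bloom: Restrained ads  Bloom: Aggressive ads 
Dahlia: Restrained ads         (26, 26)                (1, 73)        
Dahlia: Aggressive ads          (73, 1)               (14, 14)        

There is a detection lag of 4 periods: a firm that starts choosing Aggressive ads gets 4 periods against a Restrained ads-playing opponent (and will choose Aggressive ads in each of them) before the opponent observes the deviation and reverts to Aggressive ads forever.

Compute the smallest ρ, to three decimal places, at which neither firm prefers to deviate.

0.945

A deviator earns 73 for 4 periods, then 14 forever; cooperating earns 26 forever. Multiplying the IC by (1−ρ):
26 ≥ 73(1−ρ^4) + 14ρ^4, so 59·ρ^4 ≥ 47 and ρ^4 ≥ 47/59.
ρ ≥ (47/59)^(1/4) ≈ 0.945.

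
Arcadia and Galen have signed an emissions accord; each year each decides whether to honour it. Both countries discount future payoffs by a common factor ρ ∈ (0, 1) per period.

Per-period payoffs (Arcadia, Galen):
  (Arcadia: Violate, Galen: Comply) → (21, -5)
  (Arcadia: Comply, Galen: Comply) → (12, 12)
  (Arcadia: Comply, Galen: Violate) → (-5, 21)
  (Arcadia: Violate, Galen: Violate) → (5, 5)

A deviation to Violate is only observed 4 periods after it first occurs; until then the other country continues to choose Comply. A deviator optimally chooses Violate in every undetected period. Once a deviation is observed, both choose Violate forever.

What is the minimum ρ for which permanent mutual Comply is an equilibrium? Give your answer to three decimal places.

0.866

A deviator earns 21 for 4 periods, then 5 forever; cooperating earns 12 forever. Multiplying the IC by (1−ρ):
12 ≥ 21(1−ρ^4) + 5ρ^4, so 16·ρ^4 ≥ 9 and ρ^4 ≥ 9/16.
ρ ≥ (9/16)^(1/4) ≈ 0.866.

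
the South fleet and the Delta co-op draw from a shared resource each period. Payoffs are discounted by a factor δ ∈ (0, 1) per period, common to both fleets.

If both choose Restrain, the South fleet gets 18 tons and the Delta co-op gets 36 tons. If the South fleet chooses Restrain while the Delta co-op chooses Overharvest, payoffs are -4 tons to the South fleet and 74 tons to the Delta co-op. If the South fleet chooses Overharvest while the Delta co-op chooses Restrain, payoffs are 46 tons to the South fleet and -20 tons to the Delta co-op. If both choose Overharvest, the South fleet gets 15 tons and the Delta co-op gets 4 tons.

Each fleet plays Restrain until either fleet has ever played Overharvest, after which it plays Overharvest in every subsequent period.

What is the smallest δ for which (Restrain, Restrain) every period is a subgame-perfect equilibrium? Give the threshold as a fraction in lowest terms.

28/31

For the South fleet: deviation gain 46−18 = 28, per-period punishment loss 18−15 = 3. IC gives δ ≥ 28/31.
For the Delta co-op: gain 38, loss 32 per period, so δ ≥ 38/70 = 19/35.
The tighter constraint is the South fleet's, so cooperation needs δ ≥ 28/31.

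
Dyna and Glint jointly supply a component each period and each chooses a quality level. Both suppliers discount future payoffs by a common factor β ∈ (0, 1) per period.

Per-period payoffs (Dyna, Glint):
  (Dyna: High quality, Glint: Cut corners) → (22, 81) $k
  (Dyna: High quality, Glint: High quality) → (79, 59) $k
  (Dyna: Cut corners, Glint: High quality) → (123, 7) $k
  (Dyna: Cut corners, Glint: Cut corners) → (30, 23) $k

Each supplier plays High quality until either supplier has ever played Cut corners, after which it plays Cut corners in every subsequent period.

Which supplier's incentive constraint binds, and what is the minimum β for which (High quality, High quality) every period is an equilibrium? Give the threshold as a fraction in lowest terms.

Dyna; β ≥ 44/93

Dyna's threshold: (123−79)/(123−30) = 44/93.
Glint's threshold: (81−59)/(81−23) = 11/29.
44/93 > 11/29, so Dyna binds and β* = 44/93.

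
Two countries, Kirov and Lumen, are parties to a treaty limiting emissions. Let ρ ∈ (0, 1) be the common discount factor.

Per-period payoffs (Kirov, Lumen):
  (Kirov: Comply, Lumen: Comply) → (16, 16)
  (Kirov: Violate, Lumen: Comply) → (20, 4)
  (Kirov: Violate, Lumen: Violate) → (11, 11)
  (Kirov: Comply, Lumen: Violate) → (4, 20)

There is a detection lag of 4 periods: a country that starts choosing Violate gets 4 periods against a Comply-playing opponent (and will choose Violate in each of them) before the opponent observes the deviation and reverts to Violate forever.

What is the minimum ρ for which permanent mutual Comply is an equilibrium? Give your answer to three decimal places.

0.816

The best deviation is to choose Violate for all 4 undetected periods, earning 20 each, then 11 forever once detected.
Deviation value: 20(1−ρ^4)/(1−ρ) + 11ρ^4/(1−ρ); cooperation value: 16/(1−ρ).
IC: 16 ≥ 20(1−ρ^4) + 11ρ^4 = 20 − 9ρ^4.
So ρ^4 ≥ 4/9, giving ρ ≥ (4/9)^(1/4) ≈ 0.816.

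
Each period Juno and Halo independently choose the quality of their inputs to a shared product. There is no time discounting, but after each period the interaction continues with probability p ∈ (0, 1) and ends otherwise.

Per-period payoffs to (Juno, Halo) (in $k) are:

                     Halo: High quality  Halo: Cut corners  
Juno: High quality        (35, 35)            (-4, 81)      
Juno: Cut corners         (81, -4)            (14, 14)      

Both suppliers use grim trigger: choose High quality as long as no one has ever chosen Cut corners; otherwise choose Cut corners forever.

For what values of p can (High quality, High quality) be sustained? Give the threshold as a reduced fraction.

46/67

Expected cooperation value is 35 + p·35 + p²·35 + … = 35/(1−p); deviation gives 81 + p·14/(1−p).
35 ≥ 81(1−p) + 14p ⇒ 67p ≥ 46 ⇒ p ≥ 46/67.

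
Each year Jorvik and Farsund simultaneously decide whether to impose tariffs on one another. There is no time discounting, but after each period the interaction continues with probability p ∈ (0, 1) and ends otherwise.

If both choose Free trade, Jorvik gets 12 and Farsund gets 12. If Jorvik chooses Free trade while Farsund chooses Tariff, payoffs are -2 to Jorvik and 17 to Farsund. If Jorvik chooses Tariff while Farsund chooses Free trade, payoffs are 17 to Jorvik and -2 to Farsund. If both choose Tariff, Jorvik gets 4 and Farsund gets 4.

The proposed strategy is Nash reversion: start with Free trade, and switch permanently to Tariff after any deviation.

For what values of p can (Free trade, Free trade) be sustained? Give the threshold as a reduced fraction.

5/13

Expected cooperation value is 12 + p·12 + p²·12 + … = 12/(1−p); deviation gives 17 + p·4/(1−p).
12 ≥ 17(1−p) + 4p ⇒ 13p ≥ 5 ⇒ p ≥ 5/13.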